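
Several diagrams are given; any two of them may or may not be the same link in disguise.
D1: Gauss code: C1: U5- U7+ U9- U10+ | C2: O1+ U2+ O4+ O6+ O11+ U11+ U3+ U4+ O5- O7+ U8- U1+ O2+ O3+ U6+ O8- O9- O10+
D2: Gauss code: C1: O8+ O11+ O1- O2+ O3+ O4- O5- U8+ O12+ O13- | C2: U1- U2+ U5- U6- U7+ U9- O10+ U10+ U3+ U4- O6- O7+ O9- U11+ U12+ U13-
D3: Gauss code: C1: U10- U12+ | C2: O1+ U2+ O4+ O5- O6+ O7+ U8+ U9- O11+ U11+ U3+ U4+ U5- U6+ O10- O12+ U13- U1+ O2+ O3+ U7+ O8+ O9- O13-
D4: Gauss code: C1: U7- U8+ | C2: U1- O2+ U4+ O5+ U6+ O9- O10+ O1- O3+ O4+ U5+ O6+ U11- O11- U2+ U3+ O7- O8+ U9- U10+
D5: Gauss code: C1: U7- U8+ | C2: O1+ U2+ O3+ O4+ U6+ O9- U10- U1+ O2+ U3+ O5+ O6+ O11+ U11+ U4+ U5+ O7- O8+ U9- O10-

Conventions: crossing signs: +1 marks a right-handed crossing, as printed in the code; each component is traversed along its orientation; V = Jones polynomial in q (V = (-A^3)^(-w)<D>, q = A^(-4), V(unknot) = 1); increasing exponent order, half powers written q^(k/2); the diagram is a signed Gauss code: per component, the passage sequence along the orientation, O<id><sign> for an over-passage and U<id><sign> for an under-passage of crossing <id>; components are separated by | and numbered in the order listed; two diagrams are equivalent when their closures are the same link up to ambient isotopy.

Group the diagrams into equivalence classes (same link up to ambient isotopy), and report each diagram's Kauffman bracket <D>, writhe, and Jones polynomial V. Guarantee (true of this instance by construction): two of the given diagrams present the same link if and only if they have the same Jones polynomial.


classes: {D1, D3, D4, D5} | {D2}
V(D1) = -q^(1/2) - q^(3/2) - q^(5/2) + q^(9/2)  [11 crossings, <D> = -A^-3 + A^5 + A^9 + A^13, w = +5]
V(D2) = -q^(-1/2) - q^(1/2)  [13 crossings, <D> = A + A^5, w = +1]
V(D3) = -q^(1/2) - q^(3/2) - q^(5/2) + q^(9/2)  (w +5, c 13, <D> = -A^-3 + A^5 + A^9 + A^13)
V(D4) = -q^(1/2) - q^(3/2) - q^(5/2) + q^(9/2)  [11 crossings, <D> = -A^-9 + A^-1 + A^3 + A^7, w = +3]
D5 (bracket -A^-3 + A^5 + A^9 + A^13; 11 crossings at w = +5): V = -q^(1/2) - q^(3/2) - q^(5/2) + q^(9/2)
note: 2 classes among 5 diagrams; unequal V(q) rules out equality


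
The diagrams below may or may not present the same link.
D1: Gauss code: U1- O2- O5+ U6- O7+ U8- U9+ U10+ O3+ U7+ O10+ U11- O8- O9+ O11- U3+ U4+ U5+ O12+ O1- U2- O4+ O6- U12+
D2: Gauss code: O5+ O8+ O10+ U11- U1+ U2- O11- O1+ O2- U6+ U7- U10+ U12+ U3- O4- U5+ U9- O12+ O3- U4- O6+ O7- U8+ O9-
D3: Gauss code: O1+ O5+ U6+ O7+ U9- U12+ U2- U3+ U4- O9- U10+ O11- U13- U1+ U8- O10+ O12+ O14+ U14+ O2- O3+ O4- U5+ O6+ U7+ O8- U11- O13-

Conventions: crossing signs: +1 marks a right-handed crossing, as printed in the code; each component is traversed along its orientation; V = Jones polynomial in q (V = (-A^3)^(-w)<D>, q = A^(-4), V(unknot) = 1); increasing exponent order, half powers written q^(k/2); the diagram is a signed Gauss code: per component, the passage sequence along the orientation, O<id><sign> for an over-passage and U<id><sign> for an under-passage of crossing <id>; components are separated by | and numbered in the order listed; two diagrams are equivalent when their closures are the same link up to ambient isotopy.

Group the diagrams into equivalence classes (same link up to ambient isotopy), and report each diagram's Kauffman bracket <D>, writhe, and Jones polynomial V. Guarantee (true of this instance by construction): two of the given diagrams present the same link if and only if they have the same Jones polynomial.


equivalence classes: {D1} | {D2} | {D3}
D1 (bracket -A^-10 + A^-6 + A^2; 12 crossings at w = +2): V = q + q^3 - q^4
D2 (bracket 1; 12 crossings at w = 0): V = 1
V(D3) = q^-1 - 1 + 2q - 2q^2 + 2q^3 - 2q^4 + q^5  (w +2, c 14, <D> = A^-14 - 2A^-10 + 2A^-6 - 2A^-2 + 2A^2 - A^6 + A^10)
observation: 3 classes among 3 diagrams; unequal V(q) rules out equality


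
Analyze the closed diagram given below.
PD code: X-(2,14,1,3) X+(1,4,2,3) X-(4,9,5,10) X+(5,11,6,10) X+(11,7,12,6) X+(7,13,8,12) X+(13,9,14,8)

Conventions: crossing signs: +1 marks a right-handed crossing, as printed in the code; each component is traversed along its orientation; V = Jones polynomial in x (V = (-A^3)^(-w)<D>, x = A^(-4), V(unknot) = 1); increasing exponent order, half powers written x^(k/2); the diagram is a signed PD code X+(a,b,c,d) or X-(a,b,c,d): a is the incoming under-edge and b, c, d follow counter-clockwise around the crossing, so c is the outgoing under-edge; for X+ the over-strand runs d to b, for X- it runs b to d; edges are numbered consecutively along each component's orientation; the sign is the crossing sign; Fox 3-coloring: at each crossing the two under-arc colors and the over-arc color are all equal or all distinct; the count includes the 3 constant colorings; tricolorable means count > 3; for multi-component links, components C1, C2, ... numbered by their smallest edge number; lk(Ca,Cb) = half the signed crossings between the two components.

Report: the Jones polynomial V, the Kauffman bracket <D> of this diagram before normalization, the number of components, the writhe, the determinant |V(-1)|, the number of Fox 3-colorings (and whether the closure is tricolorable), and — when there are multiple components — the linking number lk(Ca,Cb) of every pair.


V = -x^(1/2) - x^(3/2) - x^(5/2) + x^(9/2)
<D> = -A^-9 + A^-1 + A^3 + A^7 (w = +3)
2 components over 7 crossings, w = +3
lk(C1,C2): 0
27 Fox colorings among 3^7, |V(-1)| = 0: tricolorable
why: summing lk over 1 pair gives 0


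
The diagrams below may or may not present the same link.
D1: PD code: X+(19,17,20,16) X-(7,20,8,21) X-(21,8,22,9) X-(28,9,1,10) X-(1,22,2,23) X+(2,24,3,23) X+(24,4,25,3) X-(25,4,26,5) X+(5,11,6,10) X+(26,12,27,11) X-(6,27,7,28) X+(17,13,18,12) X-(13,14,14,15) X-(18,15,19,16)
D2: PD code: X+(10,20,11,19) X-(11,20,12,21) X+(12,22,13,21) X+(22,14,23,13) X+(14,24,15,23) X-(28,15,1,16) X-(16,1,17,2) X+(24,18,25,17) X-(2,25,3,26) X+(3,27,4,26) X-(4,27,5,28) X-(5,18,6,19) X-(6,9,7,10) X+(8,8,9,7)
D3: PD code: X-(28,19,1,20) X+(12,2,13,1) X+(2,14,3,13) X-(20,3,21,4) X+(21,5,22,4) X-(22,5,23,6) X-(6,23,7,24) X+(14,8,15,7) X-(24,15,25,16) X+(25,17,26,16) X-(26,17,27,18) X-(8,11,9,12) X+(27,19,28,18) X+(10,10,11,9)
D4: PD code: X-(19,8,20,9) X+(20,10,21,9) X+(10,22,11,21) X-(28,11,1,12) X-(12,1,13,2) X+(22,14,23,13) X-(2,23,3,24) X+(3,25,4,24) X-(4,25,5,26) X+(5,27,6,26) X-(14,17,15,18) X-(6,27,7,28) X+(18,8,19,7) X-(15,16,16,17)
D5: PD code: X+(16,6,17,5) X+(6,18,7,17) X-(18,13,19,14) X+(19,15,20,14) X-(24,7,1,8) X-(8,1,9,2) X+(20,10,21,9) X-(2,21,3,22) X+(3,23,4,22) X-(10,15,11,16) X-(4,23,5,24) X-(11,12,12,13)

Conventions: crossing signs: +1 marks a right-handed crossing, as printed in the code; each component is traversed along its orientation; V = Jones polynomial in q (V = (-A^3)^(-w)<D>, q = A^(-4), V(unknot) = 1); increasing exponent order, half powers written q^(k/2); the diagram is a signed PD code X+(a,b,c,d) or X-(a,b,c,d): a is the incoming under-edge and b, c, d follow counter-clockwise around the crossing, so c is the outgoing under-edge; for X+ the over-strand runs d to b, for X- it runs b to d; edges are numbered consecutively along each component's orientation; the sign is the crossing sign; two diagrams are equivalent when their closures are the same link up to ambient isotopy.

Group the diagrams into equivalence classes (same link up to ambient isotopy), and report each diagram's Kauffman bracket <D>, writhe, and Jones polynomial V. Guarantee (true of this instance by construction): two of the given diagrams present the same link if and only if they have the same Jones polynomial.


classes: {D1} | {D2, D3, D4, D5}
V(D1) = 1  [14 crossings, <D> = A^-6, w = -2]
V(D2) = -q^-3 + 2q^-2 - 2q^-1 + 3 - 2q + 2q^2 - q^3  [14 crossings, <D> = -A^-12 + 2A^-8 - 2A^-4 + 3 - 2A^4 + 2A^8 - A^12, w = 0]
V(D3) = -q^-3 + 2q^-2 - 2q^-1 + 3 - 2q + 2q^2 - q^3  (w 0, c 14, <D> = -A^-12 + 2A^-8 - 2A^-4 + 3 - 2A^4 + 2A^8 - A^12)
V(D4) = -q^-3 + 2q^-2 - 2q^-1 + 3 - 2q + 2q^2 - q^3  (w -2, c 14, <D> = -A^-18 + 2A^-14 - 2A^-10 + 3A^-6 - 2A^-2 + 2A^2 - A^6)
D5 (bracket -A^-18 + 2A^-14 - 2A^-10 + 3A^-6 - 2A^-2 + 2A^2 - A^6; 12 crossings at w = -2): V = -q^-3 + 2q^-2 - 2q^-1 + 3 - 2q + 2q^2 - q^3
note: 2 values of V(q) split the 5 diagrams


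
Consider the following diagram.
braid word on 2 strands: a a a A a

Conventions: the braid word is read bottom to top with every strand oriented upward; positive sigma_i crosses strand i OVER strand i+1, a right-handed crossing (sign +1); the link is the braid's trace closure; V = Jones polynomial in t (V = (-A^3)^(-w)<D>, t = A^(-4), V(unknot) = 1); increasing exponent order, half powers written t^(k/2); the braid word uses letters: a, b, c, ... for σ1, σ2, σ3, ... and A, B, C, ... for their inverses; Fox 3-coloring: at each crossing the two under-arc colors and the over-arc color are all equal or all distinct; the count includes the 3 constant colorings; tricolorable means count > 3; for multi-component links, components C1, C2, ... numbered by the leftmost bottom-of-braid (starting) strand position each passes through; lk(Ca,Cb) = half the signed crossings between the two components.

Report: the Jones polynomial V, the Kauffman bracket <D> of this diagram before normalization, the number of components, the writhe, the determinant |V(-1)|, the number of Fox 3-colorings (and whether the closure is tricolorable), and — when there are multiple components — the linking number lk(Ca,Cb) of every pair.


V = t + t^3 - t^4
<D> = A^-7 - A^-3 - A^5 (w = +3)
1 component over 5 crossings, w = +3
9 Fox colorings among 3^5, |V(-1)| = 3: tricolorable
why: w = +3 (over 5 crossings) is diagram-only; (-A^3)^(-3) removes it from V


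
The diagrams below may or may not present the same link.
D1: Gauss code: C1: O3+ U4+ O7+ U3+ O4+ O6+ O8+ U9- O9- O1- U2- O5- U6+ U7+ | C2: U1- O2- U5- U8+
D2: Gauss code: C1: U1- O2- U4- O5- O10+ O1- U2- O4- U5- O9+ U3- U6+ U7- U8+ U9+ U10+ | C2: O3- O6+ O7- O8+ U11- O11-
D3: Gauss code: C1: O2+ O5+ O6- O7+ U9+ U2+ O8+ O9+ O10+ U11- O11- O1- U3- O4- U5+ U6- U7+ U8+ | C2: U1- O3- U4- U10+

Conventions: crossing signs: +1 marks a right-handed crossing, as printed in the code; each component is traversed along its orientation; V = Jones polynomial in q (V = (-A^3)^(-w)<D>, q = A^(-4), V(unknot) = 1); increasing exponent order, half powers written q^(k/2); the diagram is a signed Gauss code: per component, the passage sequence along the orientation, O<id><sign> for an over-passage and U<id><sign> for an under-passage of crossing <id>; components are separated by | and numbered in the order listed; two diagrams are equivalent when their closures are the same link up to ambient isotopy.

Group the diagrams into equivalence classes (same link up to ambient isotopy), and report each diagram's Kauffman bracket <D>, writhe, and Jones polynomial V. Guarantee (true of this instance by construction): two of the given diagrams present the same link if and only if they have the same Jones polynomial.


classes: {D1, D3} | {D2}
V(D1) = -q^(-3/2) - 2q^(1/2) + q^(3/2) - q^(5/2) + q^(7/2)  [9 crossings, <D> = -A^-11 + A^-7 - A^-3 + 2A + A^9, w = +1]
V(D2) = q^(-9/2) - q^(-5/2) - q^(-3/2) - q^(-1/2)  [11 crossings, <D> = A^-7 + A^-3 + A - A^9, w = -3]
D3 (bracket -A^-11 + A^-7 - A^-3 + 2A + A^9; 11 crossings at w = +1): V = -q^(-3/2) - 2q^(1/2) + q^(3/2) - q^(5/2) + q^(7/2)
note: 2 classes among 3 diagrams; unequal V(q) rules out equality


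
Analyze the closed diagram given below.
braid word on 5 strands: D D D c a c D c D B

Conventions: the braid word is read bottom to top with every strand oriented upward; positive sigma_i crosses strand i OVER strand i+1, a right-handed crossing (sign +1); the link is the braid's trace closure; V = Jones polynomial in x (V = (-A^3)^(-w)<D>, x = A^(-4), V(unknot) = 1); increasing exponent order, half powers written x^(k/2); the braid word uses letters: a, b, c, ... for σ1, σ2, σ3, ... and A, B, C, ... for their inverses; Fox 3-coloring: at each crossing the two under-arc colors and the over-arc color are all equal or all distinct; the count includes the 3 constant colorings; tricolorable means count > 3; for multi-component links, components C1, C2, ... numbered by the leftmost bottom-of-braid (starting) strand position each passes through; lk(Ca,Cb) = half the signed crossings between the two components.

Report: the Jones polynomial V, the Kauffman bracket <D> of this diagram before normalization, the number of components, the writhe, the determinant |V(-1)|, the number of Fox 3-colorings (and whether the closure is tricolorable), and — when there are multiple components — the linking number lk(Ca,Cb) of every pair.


V(x) = -x^-6 + 2x^-5 - 3x^-4 + 4x^-3 - 4x^-2 + 4x^-1 - 2 + 2x - x^2
bracket: -A^-14 + 2A^-10 - 2A^-6 + 4A^-2 - 4A^2 + 4A^6 - 3A^10 + 2A^14 - A^18, w = -2
1 component, writhe -2, over 10 crossings
det 23, colorings 3 of 3^10 — not tricolorable
observation: |V(-1)| = 23: so not tricolorable, since 3 does not divide 23


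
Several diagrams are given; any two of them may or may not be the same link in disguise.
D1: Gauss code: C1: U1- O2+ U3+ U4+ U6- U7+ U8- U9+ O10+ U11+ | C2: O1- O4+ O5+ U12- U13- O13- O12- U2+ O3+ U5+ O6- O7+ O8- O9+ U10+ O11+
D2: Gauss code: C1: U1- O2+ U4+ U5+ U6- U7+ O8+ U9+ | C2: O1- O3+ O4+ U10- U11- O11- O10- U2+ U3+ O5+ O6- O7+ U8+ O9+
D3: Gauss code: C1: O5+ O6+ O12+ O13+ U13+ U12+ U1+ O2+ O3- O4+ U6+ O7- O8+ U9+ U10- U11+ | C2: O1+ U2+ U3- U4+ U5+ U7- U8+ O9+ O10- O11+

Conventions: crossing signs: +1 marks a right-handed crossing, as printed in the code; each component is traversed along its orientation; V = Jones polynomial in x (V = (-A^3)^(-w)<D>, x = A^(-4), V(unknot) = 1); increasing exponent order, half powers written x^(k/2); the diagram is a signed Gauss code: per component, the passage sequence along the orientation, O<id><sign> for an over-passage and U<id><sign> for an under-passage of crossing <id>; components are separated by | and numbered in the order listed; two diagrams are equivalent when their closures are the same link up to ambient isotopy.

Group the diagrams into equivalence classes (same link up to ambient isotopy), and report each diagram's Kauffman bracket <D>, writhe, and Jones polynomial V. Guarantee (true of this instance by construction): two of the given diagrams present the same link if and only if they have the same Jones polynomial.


classes: {D1, D2, D3}
V(D1) = -x^(3/2) - x^(7/2) + x^(9/2) - x^(11/2)  [13 crossings, <D> = A^-13 - A^-9 + A^-5 + A^3, w = +3]
V(D2) = -x^(3/2) - x^(7/2) + x^(9/2) - x^(11/2)  (w +3, c 11, <D> = A^-13 - A^-9 + A^-5 + A^3)
D3 (bracket A^-1 - A^3 + A^7 + A^15; 13 crossings at w = +7): V = -x^(3/2) - x^(7/2) + x^(9/2) - x^(11/2)
note: all 3 diagrams share one V(x), hence one class


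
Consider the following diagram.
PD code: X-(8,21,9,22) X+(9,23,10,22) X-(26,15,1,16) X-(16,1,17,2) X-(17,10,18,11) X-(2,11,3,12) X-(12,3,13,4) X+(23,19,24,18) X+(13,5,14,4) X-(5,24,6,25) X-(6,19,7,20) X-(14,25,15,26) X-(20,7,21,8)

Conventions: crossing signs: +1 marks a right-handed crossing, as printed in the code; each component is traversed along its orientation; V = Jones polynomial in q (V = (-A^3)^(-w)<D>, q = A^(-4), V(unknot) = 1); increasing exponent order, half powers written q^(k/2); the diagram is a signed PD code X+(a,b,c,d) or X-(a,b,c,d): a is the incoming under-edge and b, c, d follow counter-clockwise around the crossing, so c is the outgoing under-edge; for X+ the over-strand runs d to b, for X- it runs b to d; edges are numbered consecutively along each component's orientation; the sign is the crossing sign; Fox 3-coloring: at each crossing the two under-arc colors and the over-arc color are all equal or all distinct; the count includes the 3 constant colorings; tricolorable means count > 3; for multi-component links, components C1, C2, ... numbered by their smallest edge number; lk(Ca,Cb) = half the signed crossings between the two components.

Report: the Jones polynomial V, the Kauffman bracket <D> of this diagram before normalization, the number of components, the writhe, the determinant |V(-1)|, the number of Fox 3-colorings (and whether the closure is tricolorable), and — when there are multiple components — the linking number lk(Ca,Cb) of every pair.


Jones polynomial: V(q) = -q^-9 + q^-8 - 2q^-7 + 3q^-6 - 2q^-5 + 2q^-4 - q^-3 + q^-2
<D> = -A^-13 + A^-9 - 2A^-5 + 2A^-1 - 3A^3 + 2A^7 - A^11 + A^15; writhe -7
components 1, writhe -7 (13 crossings)
3-colorings: 3 of 3^13, det 13 — not tricolorable
note: w = -7 shifts under R1 moves; the (-A^3)^(7) factor cancels that in V


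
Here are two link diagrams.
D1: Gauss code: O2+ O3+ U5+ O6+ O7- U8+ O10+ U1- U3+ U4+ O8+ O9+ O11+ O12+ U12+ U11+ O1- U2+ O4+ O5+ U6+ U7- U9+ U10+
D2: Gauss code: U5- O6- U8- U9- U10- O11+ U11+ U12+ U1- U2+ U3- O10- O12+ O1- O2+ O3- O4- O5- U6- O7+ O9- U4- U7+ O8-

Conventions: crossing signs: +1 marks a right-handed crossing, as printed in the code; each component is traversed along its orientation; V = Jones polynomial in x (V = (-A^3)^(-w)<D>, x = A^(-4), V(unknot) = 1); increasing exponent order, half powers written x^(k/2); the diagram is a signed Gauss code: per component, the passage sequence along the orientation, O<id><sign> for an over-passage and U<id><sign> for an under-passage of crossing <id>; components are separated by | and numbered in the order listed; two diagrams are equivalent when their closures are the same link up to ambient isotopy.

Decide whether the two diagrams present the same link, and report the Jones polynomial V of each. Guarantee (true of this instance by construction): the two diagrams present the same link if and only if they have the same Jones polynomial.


same link: no
V(D1) = x^2 + x^4 - x^5 + x^6 - x^7  [12 crossings, <D> = -A^-4 + 1 - A^4 + A^8 + A^16, w = +8]
D2 (bracket A^-8 - A^-4 + 2 - A^4 + A^8 - A^12; 12 crossings at w = -4): V = -x^-6 + x^-5 - x^-4 + 2x^-3 - x^-2 + x^-1
note: V(x) takes 2 values over 2 diagrams, fixing the grouping


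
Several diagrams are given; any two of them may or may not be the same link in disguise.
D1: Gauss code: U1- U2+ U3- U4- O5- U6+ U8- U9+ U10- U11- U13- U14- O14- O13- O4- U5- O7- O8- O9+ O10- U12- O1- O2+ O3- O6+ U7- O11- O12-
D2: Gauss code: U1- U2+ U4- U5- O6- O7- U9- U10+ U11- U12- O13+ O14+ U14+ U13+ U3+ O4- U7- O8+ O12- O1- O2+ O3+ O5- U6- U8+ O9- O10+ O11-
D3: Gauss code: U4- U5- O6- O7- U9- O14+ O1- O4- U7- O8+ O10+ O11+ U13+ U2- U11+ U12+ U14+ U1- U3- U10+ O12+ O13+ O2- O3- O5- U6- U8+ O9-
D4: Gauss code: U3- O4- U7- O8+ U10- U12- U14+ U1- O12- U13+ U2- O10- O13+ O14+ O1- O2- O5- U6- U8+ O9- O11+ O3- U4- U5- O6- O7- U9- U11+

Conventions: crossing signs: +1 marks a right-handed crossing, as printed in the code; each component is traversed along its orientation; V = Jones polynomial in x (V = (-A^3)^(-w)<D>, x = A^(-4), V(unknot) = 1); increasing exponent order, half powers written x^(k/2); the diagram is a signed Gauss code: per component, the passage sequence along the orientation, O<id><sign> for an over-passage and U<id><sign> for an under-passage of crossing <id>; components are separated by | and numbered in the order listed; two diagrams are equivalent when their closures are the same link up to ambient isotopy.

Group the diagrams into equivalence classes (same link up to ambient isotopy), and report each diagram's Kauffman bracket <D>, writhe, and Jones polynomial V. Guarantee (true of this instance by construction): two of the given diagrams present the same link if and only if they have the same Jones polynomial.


grouping into links: {D1} | {D2, D3, D4}
V(D1) = x^-8 - 2x^-7 + x^-6 - 2x^-5 + 2x^-4 + x^-2  (w -8, c 14, <D> = A^-16 + 2A^-8 - 2A^-4 + 1 - 2A^4 + A^8)
V(D2) = -x^-6 + x^-5 - x^-4 + 2x^-3 - x^-2 + x^-1  (w -2, c 14, <D> = A^-2 - A^2 + 2A^6 - A^10 + A^14 - A^18)
D3 (bracket A^-2 - A^2 + 2A^6 - A^10 + A^14 - A^18; 14 crossings at w = -2): V = -x^-6 + x^-5 - x^-4 + 2x^-3 - x^-2 + x^-1
V(D4) = -x^-6 + x^-5 - x^-4 + 2x^-3 - x^-2 + x^-1  (w -6, c 14, <D> = A^-14 - A^-10 + 2A^-6 - A^-2 + A^2 - A^6)
why: 2 values of V(x) split the 4 diagrams


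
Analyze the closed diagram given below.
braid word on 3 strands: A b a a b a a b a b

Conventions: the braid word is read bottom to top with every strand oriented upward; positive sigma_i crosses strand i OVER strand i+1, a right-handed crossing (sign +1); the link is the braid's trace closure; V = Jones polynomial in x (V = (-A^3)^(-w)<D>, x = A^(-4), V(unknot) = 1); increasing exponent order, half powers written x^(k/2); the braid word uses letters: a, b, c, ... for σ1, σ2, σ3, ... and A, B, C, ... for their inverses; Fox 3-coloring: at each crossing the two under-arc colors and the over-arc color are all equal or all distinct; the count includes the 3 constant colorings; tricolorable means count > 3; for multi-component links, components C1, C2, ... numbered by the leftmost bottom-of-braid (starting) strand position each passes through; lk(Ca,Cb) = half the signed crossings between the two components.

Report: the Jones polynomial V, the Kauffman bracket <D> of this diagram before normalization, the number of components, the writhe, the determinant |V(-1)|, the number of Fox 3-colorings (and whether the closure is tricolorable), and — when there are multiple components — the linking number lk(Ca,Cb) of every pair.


V(x) = x^3 + x^5 - x^8
bracket: -A^-8 + A^4 + A^12, w = +8
1 component, writhe +8, over 10 crossings
det 3, colorings 9 of 3^10 — tricolorable
observation: the span of V is 5, forcing >= 5 crossings in any diagram


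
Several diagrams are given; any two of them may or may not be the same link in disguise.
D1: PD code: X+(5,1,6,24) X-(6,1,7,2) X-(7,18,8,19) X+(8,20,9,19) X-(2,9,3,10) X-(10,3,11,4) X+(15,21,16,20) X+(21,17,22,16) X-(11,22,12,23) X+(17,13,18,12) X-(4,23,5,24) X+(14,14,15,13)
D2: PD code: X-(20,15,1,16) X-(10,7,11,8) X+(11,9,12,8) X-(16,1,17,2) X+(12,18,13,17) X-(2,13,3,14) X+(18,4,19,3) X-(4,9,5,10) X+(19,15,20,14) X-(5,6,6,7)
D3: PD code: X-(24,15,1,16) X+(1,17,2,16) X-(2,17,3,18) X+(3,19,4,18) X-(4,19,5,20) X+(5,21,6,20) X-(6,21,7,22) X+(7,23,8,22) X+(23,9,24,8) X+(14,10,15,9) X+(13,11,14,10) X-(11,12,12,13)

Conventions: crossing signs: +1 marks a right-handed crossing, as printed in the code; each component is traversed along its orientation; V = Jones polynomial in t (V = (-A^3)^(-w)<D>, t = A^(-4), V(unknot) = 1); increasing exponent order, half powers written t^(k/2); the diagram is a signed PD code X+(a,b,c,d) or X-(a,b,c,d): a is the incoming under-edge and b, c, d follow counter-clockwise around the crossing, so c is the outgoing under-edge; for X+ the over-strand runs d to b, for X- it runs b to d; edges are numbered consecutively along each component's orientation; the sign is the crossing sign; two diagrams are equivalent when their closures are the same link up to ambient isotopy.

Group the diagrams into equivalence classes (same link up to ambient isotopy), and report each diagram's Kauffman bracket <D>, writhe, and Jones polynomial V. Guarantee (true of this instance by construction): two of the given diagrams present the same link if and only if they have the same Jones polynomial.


classes: {D1} | {D2} | {D3}
V(D1) = -t^-3 + t^-2 - t^-1 + 3 - t + t^2 - t^3  [12 crossings, <D> = -A^-12 + A^-8 - A^-4 + 3 - A^4 + A^8 - A^12, w = 0]
V(D2) = t^-2 - t^-1 + 1 - t + t^2  [10 crossings, <D> = A^-14 - A^-10 + A^-6 - A^-2 + A^2, w = -2]
V(D3) = 1  [12 crossings, <D> = A^6, w = +2]
note: 3 values of V(t) split the 3 diagrams


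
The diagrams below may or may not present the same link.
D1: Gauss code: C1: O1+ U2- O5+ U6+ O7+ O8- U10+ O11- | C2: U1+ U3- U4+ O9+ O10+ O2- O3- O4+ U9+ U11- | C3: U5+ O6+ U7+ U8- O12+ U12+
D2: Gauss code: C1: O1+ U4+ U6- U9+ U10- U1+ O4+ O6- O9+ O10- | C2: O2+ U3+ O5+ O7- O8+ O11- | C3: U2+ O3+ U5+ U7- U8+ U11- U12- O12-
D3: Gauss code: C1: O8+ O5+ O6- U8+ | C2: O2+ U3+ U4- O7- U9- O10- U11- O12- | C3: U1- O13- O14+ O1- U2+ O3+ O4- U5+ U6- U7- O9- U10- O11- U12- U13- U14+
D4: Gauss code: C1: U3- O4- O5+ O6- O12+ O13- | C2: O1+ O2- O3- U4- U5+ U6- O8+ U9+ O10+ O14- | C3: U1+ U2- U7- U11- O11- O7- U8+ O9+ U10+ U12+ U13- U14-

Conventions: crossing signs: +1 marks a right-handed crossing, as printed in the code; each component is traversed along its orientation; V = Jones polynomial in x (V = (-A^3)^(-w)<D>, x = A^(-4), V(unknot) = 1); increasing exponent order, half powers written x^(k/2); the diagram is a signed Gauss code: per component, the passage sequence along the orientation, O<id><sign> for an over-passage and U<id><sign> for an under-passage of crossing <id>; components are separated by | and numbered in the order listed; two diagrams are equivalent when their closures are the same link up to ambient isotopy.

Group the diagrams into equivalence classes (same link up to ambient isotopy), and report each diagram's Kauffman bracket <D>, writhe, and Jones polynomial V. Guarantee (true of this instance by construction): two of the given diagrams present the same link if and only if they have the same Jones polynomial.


classes: {D1, D2} | {D3} | {D4}
V(D1) = 1 + x + x^2 + x^3  [12 crossings, <D> = 1 + A^4 + A^8 + A^12, w = +4]
D2 (bracket A^-6 + A^-2 + A^2 + A^6; 12 crossings at w = +2): V = 1 + x + x^2 + x^3
D3 (bracket A^-8 + A^-4 + 1 + A^12; 14 crossings at w = -4): V = x^-6 + x^-3 + x^-2 + x^-1
V(D4) = x^-2 + 2 + x^2  (w -2, c 14, <D> = A^-14 + 2A^-6 + A^2)
note: 3 values of V(x) split the 4 diagrams


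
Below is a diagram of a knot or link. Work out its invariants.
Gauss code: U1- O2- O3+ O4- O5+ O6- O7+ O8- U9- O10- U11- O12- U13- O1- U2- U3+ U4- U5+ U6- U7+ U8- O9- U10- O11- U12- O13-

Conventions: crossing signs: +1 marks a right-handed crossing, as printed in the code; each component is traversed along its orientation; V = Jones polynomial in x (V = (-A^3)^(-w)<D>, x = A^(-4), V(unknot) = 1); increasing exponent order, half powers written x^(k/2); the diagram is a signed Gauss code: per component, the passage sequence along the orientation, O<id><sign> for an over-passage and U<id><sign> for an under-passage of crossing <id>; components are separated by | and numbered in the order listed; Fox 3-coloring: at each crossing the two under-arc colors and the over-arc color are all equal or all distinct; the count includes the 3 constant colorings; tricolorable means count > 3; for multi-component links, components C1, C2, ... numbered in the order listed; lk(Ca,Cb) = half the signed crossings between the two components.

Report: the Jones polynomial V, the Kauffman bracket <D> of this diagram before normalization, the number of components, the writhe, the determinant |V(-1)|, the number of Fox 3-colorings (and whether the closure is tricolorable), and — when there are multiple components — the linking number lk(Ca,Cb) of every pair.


V(x) = -x^-10 + x^-9 - x^-8 + x^-7 - x^-6 + x^-5 + x^-3
bracket: -A^-9 - A^-1 + A^3 - A^7 + A^11 - A^15 + A^19, w = -7
1 component, writhe -7, over 13 crossings
det 7, colorings 3 of 3^13 — not tricolorable
observation: |V(-1)| = 7: so not tricolorable, since 3 does not divide 7


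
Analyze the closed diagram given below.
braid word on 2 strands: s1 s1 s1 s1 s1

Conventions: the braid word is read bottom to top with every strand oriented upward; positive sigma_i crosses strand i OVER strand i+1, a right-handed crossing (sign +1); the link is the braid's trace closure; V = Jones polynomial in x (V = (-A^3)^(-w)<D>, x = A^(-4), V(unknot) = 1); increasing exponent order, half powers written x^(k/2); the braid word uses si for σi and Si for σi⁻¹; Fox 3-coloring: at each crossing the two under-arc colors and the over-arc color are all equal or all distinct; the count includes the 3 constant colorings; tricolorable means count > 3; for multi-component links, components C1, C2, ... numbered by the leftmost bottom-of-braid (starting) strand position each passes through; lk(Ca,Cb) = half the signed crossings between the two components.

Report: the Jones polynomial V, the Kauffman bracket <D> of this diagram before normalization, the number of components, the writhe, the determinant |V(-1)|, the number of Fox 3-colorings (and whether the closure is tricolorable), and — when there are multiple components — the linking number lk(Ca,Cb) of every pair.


V(x) = x^2 + x^4 - x^5 + x^6 - x^7
bracket: A^-13 - A^-9 + A^-5 - A^-1 - A^7, w = +5
1 component, writhe +5, over 5 crossings
det 5, colorings 3 of 3^5 — not tricolorable
observation: w = +5 (over 5 crossings) is diagram-only; (-A^3)^(-5) removes it from V


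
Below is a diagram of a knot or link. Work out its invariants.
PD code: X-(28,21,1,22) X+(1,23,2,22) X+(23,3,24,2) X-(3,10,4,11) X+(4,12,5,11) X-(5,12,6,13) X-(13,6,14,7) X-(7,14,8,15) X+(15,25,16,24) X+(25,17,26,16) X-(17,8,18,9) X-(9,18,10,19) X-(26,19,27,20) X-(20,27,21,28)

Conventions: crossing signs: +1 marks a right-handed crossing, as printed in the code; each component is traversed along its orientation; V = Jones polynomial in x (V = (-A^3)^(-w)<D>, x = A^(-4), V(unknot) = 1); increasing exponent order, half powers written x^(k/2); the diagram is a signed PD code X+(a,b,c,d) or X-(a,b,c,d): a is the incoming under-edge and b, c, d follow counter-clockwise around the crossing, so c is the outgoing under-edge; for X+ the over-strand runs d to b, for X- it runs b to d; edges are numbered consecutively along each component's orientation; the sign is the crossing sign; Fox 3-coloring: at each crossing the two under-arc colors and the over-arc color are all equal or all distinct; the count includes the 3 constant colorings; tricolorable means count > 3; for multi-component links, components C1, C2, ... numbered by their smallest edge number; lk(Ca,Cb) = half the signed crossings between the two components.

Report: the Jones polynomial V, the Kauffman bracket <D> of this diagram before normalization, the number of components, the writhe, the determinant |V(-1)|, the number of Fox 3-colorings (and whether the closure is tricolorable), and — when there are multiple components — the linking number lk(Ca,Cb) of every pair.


Jones polynomial: V(x) = -x^-6 + x^-5 - x^-4 + 2x^-3 - x^-2 + x^-1
<D> = A^-8 - A^-4 + 2 - A^4 + A^8 - A^12; writhe -4
components 1, writhe -4 (14 crossings)
3-colorings: 3 of 3^14, det 7 — not tricolorable
note: the span of V is 5, forcing >= 5 crossings in any diagram


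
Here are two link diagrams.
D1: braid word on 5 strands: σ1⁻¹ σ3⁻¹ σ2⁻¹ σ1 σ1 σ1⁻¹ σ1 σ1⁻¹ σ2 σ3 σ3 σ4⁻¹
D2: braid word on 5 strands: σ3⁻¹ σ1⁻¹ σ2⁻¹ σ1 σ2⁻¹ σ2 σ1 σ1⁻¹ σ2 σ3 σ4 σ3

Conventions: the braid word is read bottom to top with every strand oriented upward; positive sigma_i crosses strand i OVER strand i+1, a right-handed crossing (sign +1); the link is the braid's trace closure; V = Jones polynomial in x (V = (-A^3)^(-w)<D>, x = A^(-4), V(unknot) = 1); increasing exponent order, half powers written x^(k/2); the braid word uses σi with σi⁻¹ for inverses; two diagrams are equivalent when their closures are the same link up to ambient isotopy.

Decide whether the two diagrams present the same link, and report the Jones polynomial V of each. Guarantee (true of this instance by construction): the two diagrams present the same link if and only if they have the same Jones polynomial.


equivalent: yes
V(D1) = 1  (w 0, c 12, <D> = 1)
V(D2) = 1  (w +2, c 12, <D> = A^6)
why: Markov moves rewrite D1 (12 crossings) into D2 (12)


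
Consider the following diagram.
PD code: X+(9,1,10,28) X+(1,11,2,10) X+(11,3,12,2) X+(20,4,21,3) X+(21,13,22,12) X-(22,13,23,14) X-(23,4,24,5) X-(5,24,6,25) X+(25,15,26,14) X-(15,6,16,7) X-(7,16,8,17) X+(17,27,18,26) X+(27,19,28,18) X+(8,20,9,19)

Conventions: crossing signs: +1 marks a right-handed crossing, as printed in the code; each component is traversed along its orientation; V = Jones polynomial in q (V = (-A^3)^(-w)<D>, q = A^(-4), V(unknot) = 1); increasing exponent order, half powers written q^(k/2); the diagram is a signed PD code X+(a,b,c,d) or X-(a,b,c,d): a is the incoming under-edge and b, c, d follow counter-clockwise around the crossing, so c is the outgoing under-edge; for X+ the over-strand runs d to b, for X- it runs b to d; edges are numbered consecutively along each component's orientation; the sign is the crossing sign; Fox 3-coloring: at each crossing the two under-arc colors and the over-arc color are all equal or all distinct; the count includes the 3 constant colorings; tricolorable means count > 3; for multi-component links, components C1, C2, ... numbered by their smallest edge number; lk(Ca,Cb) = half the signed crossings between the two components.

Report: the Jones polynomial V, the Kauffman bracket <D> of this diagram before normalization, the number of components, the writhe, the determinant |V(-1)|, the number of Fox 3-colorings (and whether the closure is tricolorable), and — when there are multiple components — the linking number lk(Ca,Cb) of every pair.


Jones polynomial: V(q) = 2q - 2q^2 + 3q^3 - 3q^4 + 2q^5 - 2q^6 + q^7
<D> = A^-16 - 2A^-12 + 2A^-8 - 3A^-4 + 3 - 2A^4 + 2A^8; writhe +4
components 1, writhe +4 (14 crossings)
3-colorings: 9 of 3^14, det 15 — tricolorable
note: det 15 = |V(-1)|; divisible by 3, so tricolorable


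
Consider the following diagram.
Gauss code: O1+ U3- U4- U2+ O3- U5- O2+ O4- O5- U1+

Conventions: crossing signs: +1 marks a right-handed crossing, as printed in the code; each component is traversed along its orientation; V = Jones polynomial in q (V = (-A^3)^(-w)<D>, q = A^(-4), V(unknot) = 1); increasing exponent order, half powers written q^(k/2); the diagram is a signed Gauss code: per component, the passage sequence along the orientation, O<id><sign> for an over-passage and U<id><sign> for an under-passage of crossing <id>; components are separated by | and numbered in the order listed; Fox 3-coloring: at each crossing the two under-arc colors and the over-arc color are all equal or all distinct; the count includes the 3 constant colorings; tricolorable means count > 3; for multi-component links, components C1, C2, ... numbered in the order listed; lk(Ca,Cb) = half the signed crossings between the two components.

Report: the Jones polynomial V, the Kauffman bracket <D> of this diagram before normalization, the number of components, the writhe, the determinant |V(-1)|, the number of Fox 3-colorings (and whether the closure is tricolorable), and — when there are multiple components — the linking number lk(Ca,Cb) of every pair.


V(q) = 1
bracket: -A^-3, w = -1
1 component, writhe -1, over 5 crossings
det 1, colorings 3 of 3^5 — not tricolorable
observation: w = -1 shifts under R1 moves; the (-A^3)^(1) factor cancels that in V


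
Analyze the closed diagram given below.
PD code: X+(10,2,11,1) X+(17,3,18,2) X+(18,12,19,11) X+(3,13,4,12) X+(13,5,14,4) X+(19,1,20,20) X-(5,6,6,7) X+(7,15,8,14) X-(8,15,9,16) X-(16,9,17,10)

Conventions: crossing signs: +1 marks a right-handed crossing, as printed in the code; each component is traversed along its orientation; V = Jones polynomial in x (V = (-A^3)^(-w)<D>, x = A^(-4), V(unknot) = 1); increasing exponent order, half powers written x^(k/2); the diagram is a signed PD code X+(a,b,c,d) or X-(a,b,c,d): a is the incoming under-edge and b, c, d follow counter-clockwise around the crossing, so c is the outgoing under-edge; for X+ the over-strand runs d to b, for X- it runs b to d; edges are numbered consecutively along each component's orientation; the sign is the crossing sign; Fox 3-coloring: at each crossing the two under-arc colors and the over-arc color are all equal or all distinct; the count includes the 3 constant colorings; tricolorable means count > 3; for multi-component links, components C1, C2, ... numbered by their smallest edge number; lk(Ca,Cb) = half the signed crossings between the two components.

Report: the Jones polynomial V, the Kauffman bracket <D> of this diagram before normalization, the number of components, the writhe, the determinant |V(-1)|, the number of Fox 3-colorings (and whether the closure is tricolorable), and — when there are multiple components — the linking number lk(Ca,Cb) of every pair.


V(x) = x + x^3 - x^4
bracket: -A^-4 + 1 + A^8, w = +4
1 component, writhe +4, over 10 crossings
det 3, colorings 9 of 3^10 — tricolorable
observation: |V(-1)| = 3: so tricolorable, since 3 divides 3


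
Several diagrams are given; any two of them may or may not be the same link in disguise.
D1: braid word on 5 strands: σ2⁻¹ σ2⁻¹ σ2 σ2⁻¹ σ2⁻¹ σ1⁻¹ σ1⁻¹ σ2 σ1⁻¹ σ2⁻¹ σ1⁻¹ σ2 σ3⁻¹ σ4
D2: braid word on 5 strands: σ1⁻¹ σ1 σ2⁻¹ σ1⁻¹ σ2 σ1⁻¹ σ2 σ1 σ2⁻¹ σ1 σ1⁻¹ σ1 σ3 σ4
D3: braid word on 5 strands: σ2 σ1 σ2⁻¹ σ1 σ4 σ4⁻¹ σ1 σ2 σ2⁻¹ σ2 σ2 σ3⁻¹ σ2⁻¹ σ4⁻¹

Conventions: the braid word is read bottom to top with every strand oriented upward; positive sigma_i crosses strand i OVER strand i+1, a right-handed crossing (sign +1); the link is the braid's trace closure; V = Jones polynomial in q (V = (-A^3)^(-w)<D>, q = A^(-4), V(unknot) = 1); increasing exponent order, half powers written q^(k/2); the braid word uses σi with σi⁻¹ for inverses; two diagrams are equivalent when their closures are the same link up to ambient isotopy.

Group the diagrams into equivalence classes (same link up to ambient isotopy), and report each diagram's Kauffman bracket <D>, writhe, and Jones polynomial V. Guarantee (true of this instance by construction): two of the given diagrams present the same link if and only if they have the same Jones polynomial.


grouping into links: {D1} | {D2} | {D3}
V(D1) = q^-8 - 2q^-7 + q^-6 - 2q^-5 + 2q^-4 + q^-2  (w -6, c 14, <D> = A^-10 + 2A^-2 - 2A^2 + A^6 - 2A^10 + A^14)
V(D2) = -q^-3 + q^-2 - q^-1 + 3 - q + q^2 - q^3  [14 crossings, <D> = -A^-6 + A^-2 - A^2 + 3A^6 - A^10 + A^14 - A^18, w = +2]
V(D3) = q - q^2 + 2q^3 - q^4 + q^5 - q^6  [14 crossings, <D> = -A^-18 + A^-14 - A^-10 + 2A^-6 - A^-2 + A^2, w = +2]
why: 3 values of V(q) split the 3 diagrams


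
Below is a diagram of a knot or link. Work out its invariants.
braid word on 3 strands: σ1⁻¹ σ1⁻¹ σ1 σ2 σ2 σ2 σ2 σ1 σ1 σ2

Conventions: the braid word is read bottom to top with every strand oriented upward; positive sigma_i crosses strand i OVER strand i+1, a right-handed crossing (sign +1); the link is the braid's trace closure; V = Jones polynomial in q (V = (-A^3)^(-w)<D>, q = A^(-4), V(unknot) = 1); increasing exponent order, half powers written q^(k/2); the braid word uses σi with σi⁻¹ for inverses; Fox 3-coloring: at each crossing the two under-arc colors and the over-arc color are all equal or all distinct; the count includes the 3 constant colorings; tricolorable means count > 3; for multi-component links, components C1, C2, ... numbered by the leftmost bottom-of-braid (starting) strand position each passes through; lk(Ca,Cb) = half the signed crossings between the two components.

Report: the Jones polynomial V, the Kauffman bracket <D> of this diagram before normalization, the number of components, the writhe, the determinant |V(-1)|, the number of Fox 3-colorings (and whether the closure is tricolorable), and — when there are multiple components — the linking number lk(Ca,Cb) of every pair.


Jones polynomial: V(q) = q^2 - q^3 + 2q^4 - 2q^5 + 3q^6 - 2q^7 + q^8 - q^9
<D> = -A^-18 + A^-14 - 2A^-10 + 3A^-6 - 2A^-2 + 2A^2 - A^6 + A^10; writhe +6
components 1, writhe +6 (10 crossings)
3-colorings: 3 of 3^10, det 13 — not tricolorable
note: w = +6 shifts under R1 moves; the (-A^3)^(-6) factor cancels that in V


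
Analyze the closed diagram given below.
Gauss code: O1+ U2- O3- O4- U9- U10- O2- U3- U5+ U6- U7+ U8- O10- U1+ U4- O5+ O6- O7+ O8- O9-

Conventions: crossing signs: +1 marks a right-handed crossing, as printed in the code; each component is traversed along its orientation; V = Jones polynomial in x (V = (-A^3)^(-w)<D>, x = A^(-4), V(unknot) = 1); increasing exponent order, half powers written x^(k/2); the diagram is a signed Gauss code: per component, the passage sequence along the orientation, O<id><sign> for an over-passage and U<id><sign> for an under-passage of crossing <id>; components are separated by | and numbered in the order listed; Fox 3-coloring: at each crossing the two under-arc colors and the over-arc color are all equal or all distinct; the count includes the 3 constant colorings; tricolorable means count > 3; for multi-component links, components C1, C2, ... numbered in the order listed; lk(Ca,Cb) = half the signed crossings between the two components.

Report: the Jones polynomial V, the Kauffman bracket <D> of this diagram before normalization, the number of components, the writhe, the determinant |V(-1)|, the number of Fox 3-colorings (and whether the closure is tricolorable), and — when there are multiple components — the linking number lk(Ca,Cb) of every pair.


V(x) = -x^-6 + x^-5 - x^-4 + 2x^-3 - x^-2 + x^-1
bracket: A^-8 - A^-4 + 2 - A^4 + A^8 - A^12, w = -4
1 component, writhe -4, over 10 crossings
det 7, colorings 3 of 3^10 — not tricolorable
observation: w = -4 (over 10 crossings) is diagram-only; (-A^3)^(4) removes it from V
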